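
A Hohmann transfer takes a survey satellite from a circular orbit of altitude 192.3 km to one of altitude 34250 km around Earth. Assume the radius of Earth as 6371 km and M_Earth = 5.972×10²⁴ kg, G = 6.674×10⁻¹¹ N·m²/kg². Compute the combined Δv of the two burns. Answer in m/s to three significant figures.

Δv_total ≈ 3910 m/s

μ = GM = 6.674×10⁻¹¹ × 5.972×10²⁴ = 3.986×10¹⁴ m³/s².
r₁ = 6371 + 192.3 = 6563.3 km = 6.5633×10⁶ m.
r₂ = 6371 + 34250 = 40621 km = 4.0621×10⁷ m.
Transfer ellipse a_t = (r₁ + r₂)/2 = 2.359×10⁷ m.
At r₁: circular v_c1 = √(μ/r₁) = 7793 m/s; transfer-perigee v_p = √[μ(2/r₁ − 1/a_t)] = 10230 m/s.
Δv₁ = v_p − v_c1 = 2433 m/s.
At r₂: circular v_c2 = √(μ/r₂) = 3132 m/s; transfer-apogee v_a = √[μ(2/r₂ − 1/a_t)] = 1652 m/s.
Δv₂ = v_c2 − v_a = 1480 m/s.
Total Δv = Δv₁ + Δv₂ = 3913 m/s.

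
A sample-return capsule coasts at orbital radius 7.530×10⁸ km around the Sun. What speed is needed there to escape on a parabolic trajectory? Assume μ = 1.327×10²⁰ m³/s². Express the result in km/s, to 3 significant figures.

v_esc ≈ 18.8 km/s

r = 7.530×10⁸ km = 7.530×10¹¹ m.
Escape speed v_esc = √(2μ/r) = √(2 × 1.327×10²⁰ / 7.530×10¹¹) = √(3.525×10⁸) = 18770 m/s.
= 18.77 km/s.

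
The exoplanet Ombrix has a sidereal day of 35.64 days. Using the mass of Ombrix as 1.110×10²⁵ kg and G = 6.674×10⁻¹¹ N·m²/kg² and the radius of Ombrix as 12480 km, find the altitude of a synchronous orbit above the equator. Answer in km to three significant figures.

h_sync ≈ 5.50×10⁵ km

μ = GM = 6.674×10⁻¹¹ × 1.110×10²⁵ = 7.408×10¹⁴ m³/s².
T = 35.64 days = 3.079×10⁶ s.
A synchronous orbit has period T, so by Kepler's third law a = (μT²/4π²)^(1/3).
μT²/4π² = 7.408×10¹⁴ × (3.079×10⁶)² / 39.48 = 1.779×10²⁶ m³.
a = 5.625×10⁸ m = 5.6245×10⁵ km.
Altitude h = a − R = 5.6245×10⁵ − 12480 = 5.4997×10⁵ km.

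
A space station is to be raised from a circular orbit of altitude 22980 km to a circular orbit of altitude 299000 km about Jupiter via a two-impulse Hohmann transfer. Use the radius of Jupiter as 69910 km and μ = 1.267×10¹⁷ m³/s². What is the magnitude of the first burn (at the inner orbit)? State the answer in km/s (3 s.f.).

Δv ≈ 9.75 km/s

r₁ = 69910 + 22980 = 92890 km = 9.2890×10⁷ m.
r₂ = 69910 + 299000 = 368910 km = 3.6891×10⁸ m.
Transfer ellipse a_t = (r₁ + r₂)/2 = 2.309×10⁸ m.
At r₁: circular v_c1 = √(μ/r₁) = 36930 m/s; transfer-perijove v_p = √[μ(2/r₁ − 1/a_t)] = 46680 m/s.
Δv₁ = v_p − v_c1 = 9750 m/s.
= 9.750 km/s.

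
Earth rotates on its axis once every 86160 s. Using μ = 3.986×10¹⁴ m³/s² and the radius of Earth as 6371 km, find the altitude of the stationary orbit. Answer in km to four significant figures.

A synchronous orbit has period T, so by Kepler's third law a = (μT²/4π²)^(1/3).
μT²/4π² = 3.986×10¹⁴ × (8.616×10⁴)² / 39.48 = 7.495×10²² m³.
a = 4.216×10⁷ m = 42163 km.
Altitude h = a − R = 42163 − 6371 = 35792 km.

h_sync ≈ 35790 km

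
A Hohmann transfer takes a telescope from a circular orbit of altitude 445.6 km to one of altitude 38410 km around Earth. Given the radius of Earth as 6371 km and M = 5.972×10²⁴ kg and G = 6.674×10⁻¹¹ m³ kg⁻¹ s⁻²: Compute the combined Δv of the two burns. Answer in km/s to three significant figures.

Δv_total ≈ 3.88 km/s

μ = GM = 6.674×10⁻¹¹ × 5.972×10²⁴ = 3.986×10¹⁴ m³/s².
r₁ = 6371 + 445.6 = 6816.6 km = 6.8166×10⁶ m.
r₂ = 6371 + 38410 = 44781 km = 4.4781×10⁷ m.
Transfer ellipse a_t = (r₁ + r₂)/2 = 2.580×10⁷ m.
At r₁: circular v_c1 = √(μ/r₁) = 7647 m/s; transfer-perigee v_p = √[μ(2/r₁ − 1/a_t)] = 10070 m/s.
Δv₁ = v_p − v_c1 = 2428 m/s.
At r₂: circular v_c2 = √(μ/r₂) = 2983 m/s; transfer-apogee v_a = √[μ(2/r₂ − 1/a_t)] = 1534 m/s.
Δv₂ = v_c2 − v_a = 1450 m/s.
Total Δv = Δv₁ + Δv₂ = 3878 m/s = 3.878 km/s.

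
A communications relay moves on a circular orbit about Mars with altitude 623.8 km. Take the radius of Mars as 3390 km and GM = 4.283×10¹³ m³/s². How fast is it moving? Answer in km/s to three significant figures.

v ≈ 3.27 km/s

r = 3390 + 623.8 = 4013.8 km = 4.0138×10⁶ m.
For a circular orbit v = √(μ/r) = √(4.283×10¹³ / 4.014×10⁶) = √(1.067×10⁷) = 3267 m/s.
That is 3.267 km/s.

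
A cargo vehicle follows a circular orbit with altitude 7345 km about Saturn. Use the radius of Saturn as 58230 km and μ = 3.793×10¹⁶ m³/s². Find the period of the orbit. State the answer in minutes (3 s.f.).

T ≈ 286 minutes

r = 58230 + 7345 = 65575 km = 6.5575×10⁷ m.
Kepler's third law: T = 2π√(r³/μ) = 2π√((6.558×10⁷)³ / 3.793×10¹⁶).
r³/μ = 7.434×10⁶ s², so T = 2π × 2.727×10³ = 1.713×10⁴ s.
Converting: 1.713×10⁴ s ÷ 60.00 = 285.5 minutes.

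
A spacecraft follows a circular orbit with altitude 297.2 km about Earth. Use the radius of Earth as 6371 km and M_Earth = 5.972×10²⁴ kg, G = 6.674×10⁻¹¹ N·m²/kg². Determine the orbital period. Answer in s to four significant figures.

T ≈ 5419 s

μ = GM = 6.674×10⁻¹¹ × 5.972×10²⁴ = 3.986×10¹⁴ m³/s².
r = 6371 + 297.2 = 6668.2 km = 6.6682×10⁶ m.
Kepler's third law: T = 2π√(r³/μ) = 2π√((6.668×10⁶)³ / 3.986×10¹⁴).
r³/μ = 7.439×10⁵ s², so T = 2π × 8.625×10² = 5.419×10³ s.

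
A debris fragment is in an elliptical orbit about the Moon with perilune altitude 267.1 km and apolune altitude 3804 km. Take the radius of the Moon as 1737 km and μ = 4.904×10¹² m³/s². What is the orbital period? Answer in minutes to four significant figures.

r_p = 1737 + 267.1 = 2004.1 km = 2.0041×10⁶ m.
r_a = 1737 + 3804 = 5541.0 km = 5.5410×10⁶ m.
Semi-major axis a = (r_p + r_a)/2 = (2004.1 + 5541.0)/2 = 3772.6 km = 3.773×10⁶ m.
By Kepler's third law T = 2π√(a³/μ) = 2π × 3.309×10³ = 2.079×10⁴ s.
= 346.5 minutes.

T ≈ 346.5 minutes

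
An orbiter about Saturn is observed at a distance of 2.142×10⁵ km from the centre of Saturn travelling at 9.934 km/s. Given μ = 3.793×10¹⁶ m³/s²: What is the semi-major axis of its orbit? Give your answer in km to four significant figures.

a ≈ 1.485×10⁵ km

r = 2.142×10⁸ m.
Specific orbital energy ε = v²/2 − μ/r = (9934)²/2 − 3.793×10¹⁶/2.142×10⁸ = -1.277×10⁸ J/kg.
Since ε = −μ/(2a), a = −μ/(2ε) = 1.485×10⁸ m = 1.4847×10⁵ km.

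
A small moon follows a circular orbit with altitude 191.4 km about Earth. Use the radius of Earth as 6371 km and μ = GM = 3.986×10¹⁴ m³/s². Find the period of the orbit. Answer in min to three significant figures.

r = 6371 + 191.4 = 6562.4 km = 6.5624×10⁶ m.
Kepler's third law: T = 2π√(r³/μ) = 2π√((6.562×10⁶)³ / 3.986×10¹⁴).
r³/μ = 7.090×10⁵ s², so T = 2π × 8.420×10² = 5.291×10³ s.
Converting: 5.291×10³ s ÷ 60.00 = 88.18 min.

T ≈ 88.2 min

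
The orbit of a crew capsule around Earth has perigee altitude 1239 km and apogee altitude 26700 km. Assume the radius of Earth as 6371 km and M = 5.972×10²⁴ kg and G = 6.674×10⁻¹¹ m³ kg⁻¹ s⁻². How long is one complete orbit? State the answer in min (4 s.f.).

T ≈ 481.2 min

μ = GM = 6.674×10⁻¹¹ × 5.972×10²⁴ = 3.986×10¹⁴ m³/s².
r_p = 6371 + 1239 = 7610.0 km = 7.6100×10⁶ m.
r_a = 6371 + 26700 = 33071 km = 3.3071×10⁷ m.
Semi-major axis a = (r_p + r_a)/2 = (7610.0 + 33071)/2 = 20340 km = 2.034×10⁷ m.
By Kepler's third law T = 2π√(a³/μ) = 2π × 4.595×10³ = 2.887×10⁴ s.
= 481.2 min.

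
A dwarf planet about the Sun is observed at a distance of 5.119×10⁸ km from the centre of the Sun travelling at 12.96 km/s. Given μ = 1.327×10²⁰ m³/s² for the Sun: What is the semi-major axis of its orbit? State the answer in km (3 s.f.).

r = 5.119×10¹¹ m.
Specific orbital energy ε = v²/2 − μ/r = (12960)²/2 − 1.327×10²⁰/5.119×10¹¹ = -1.752×10⁸ J/kg.
Since ε = −μ/(2a), a = −μ/(2ε) = 3.786×10¹¹ m = 3.7860×10⁸ km.

a ≈ 3.79×10⁸ km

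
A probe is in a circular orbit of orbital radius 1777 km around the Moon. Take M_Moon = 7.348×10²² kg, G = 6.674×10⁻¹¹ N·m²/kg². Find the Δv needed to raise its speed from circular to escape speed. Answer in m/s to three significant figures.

μ = GM = 6.674×10⁻¹¹ × 7.348×10²² = 4.904×10¹² m³/s².
r = 1777 km = 1.777×10⁶ m.
Circular speed v_c = √(μ/r) = 1661 m/s.
Escape speed v_esc = √(2μ/r) = √2 × v_c = 2349 m/s.
Δv = v_esc − v_c = 688.1 m/s.

Δv ≈ 688 m/s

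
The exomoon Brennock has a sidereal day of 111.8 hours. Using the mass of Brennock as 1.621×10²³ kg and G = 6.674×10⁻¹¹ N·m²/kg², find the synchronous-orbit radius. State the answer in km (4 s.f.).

μ = GM = 6.674×10⁻¹¹ × 1.621×10²³ = 1.082×10¹³ m³/s².
T = 111.8 hours = 4.025×10⁵ s.
A synchronous orbit has period T, so by Kepler's third law a = (μT²/4π²)^(1/3).
μT²/4π² = 1.082×10¹³ × (4.025×10⁵)² / 39.48 = 4.439×10²² m³.
a = 3.541×10⁷ m = 35408 km.

r_sync ≈ 35410 km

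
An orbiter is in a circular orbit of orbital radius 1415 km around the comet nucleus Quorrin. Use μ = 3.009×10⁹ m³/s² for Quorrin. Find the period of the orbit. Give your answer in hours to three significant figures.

T ≈ 53.6 hours

r = 1415 km = 1.415×10⁶ m.
Kepler's third law: T = 2π√(r³/μ) = 2π√((1.415×10⁶)³ / 3.009×10⁹).
r³/μ = 9.416×10⁸ s², so T = 2π × 3.068×10⁴ = 1.928×10⁵ s.
Converting: 1.928×10⁵ s ÷ 3600 = 53.56 hours.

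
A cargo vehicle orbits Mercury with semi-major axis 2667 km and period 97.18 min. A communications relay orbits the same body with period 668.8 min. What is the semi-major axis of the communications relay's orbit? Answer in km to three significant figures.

a₂ ≈ 9650 km

Kepler's third law: a³ ∝ T², so a₂ = a₁ (T₂/T₁)^(2/3).
T₂/T₁ = 6.882, (T₂/T₁)^(2/3) = 3.618.
a₂ = 2667 × 3.618 = 9649 km.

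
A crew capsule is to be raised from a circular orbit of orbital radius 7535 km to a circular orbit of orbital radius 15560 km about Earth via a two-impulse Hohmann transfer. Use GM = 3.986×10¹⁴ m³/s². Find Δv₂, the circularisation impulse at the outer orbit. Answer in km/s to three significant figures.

r₁ = 7535 km = 7.535×10⁶ m.
r₂ = 15560 km = 1.556×10⁷ m.
Transfer ellipse a_t = (r₁ + r₂)/2 = 1.155×10⁷ m.
At r₁: circular v_c1 = √(μ/r₁) = 7273 m/s; transfer-perigee v_p = √[μ(2/r₁ − 1/a_t)] = 8443 m/s.
At r₂: circular v_c2 = √(μ/r₂) = 5061 m/s; transfer-apogee v_a = √[μ(2/r₂ − 1/a_t)] = 4088 m/s.
Δv₂ = v_c2 − v_a = 972.8 m/s.
= 0.9728 km/s.

Δv ≈ 0.973 km/s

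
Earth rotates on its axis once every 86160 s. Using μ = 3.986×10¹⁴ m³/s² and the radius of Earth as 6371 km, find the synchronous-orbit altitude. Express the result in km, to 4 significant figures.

h_sync ≈ 35790 km

A synchronous orbit has period T, so by Kepler's third law a = (μT²/4π²)^(1/3).
μT²/4π² = 3.986×10¹⁴ × (8.616×10⁴)² / 39.48 = 7.495×10²² m³.
a = 4.216×10⁷ m = 42163 km.
Altitude h = a − R = 42163 − 6371 = 35792 km.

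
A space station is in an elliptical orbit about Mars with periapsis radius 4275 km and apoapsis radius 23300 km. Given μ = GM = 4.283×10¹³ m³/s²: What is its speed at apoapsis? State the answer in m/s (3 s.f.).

Semi-major axis a = (r_p + r_a)/2 = 13788 km = 1.379×10⁷ m.
Vis-viva: v² = μ(2/r − 1/a) = 4.283×10¹³ × (8.584×10⁻⁸ − 7.253×10⁻⁸) = 5.700×10⁵ m²/s².
v = 755.0 m/s.

v ≈ 755 m/s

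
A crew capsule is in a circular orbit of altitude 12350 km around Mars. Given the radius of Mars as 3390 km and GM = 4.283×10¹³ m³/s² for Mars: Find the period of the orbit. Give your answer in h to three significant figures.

r = 3390 + 12350 = 15740 km = 1.5740×10⁷ m.
Kepler's third law: T = 2π√(r³/μ) = 2π√((1.574×10⁷)³ / 4.283×10¹³).
r³/μ = 9.105×10⁷ s², so T = 2π × 9.542×10³ = 5.995×10⁴ s.
Converting: 5.995×10⁴ s ÷ 3600 = 16.65 h.

T ≈ 16.7 h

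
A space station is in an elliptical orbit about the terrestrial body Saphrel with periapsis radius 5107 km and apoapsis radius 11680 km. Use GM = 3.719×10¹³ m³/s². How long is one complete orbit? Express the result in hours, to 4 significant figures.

Semi-major axis a = (r_p + r_a)/2 = (5107.0 + 11680)/2 = 8393.5 km = 8.394×10⁶ m.
By Kepler's third law T = 2π√(a³/μ) = 2π × 3.988×10³ = 2.505×10⁴ s.
= 6.960 hours.

T ≈ 6.960 hours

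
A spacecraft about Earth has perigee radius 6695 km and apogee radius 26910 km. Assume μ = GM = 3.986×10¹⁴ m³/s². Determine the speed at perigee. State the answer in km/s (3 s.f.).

v ≈ 9.76 km/s

Semi-major axis a = (r_p + r_a)/2 = 16802 km = 1.680×10⁷ m.
Vis-viva: v² = μ(2/r − 1/a) = 3.986×10¹⁴ × (2.987×10⁻⁷ − 5.951×10⁻⁸) = 9.535×10⁷ m²/s².
v = 9765 m/s = 9.765 km/s.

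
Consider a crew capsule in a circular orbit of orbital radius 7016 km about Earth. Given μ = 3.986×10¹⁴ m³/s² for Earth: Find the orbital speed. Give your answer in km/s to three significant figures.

r = 7016 km = 7.016×10⁶ m.
For a circular orbit v = √(μ/r) = √(3.986×10¹⁴ / 7.016×10⁶) = √(5.681×10⁷) = 7537 m/s.
That is 7.537 km/s.

v ≈ 7.54 km/s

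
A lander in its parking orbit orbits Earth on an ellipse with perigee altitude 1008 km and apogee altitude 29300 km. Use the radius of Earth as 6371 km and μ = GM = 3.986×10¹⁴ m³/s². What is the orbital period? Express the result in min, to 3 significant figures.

r_p = 6371 + 1008 = 7379.0 km = 7.3790×10⁶ m.
r_a = 6371 + 29300 = 35671 km = 3.5671×10⁷ m.
Semi-major axis a = (r_p + r_a)/2 = (7379.0 + 35671)/2 = 21525 km = 2.152×10⁷ m.
By Kepler's third law T = 2π√(a³/μ) = 2π × 5.002×10³ = 3.143×10⁴ s.
= 523.8 min.

T ≈ 524 min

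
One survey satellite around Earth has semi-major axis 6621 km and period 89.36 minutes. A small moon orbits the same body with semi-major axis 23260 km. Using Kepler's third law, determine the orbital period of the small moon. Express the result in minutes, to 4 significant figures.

T₂ ≈ 588.4 minutes

Kepler's third law: T² ∝ a³, so T₂ = T₁ (a₂/a₁)^(3/2).
a₂/a₁ = 3.513, (a₂/a₁)^(3/2) = 6.585.
T₂ = 89.36 × 6.585 = 588.4 minutes.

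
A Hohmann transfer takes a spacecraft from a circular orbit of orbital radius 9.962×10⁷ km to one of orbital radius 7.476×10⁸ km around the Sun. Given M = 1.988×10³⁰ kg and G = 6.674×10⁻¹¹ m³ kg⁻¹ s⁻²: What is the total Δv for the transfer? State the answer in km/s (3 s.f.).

μ = GM = 6.674×10⁻¹¹ × 1.988×10³⁰ = 1.327×10²⁰ m³/s².
r₁ = 9.962×10⁷ km = 9.962×10¹⁰ m.
r₂ = 7.476×10⁸ km = 7.476×10¹¹ m.
Transfer ellipse a_t = (r₁ + r₂)/2 = 4.236×10¹¹ m.
At r₁: circular v_c1 = √(μ/r₁) = 36490 m/s; transfer-perihelion v_p = √[μ(2/r₁ − 1/a_t)] = 48480 m/s.
Δv₁ = v_p − v_c1 = 11990 m/s.
At r₂: circular v_c2 = √(μ/r₂) = 13320 m/s; transfer-aphelion v_a = √[μ(2/r₂ − 1/a_t)] = 6460 m/s.
Δv₂ = v_c2 − v_a = 6862 m/s.
Total Δv = Δv₁ + Δv₂ = 18850 m/s = 18.85 km/s.

Δv_total ≈ 18.8 km/s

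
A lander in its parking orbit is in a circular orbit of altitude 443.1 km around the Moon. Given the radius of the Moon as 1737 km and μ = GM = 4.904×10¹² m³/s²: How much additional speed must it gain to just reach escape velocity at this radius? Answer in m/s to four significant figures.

r = 1737 + 443.1 = 2180.1 km = 2.1801×10⁶ m.
Circular speed v_c = √(μ/r) = 1500 m/s.
Escape speed v_esc = √(2μ/r) = √2 × v_c = 2121 m/s.
Δv = v_esc − v_c = 621.2 m/s.

Δv ≈ 621.2 m/s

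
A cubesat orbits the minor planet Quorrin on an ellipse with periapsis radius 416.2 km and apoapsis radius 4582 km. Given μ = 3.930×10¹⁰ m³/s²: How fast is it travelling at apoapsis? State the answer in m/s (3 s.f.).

Semi-major axis a = (r_p + r_a)/2 = 2499.1 km = 2.499×10⁶ m.
Vis-viva: v² = μ(2/r − 1/a) = 3.930×10¹⁰ × (4.365×10⁻⁷ − 4.001×10⁻⁷) = 1.428×10³ m²/s².
v = 37.79 m/s.

v ≈ 37.8 m/s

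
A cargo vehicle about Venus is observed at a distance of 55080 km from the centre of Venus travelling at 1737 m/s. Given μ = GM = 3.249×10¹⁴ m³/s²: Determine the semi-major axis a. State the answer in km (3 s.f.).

a ≈ 37000 km

r = 5.508×10⁷ m.
Vis-viva rearranged: 1/a = 2/r − v²/μ = 3.631×10⁻⁸ − 9.286×10⁻⁹ = 2.702×10⁻⁸ m⁻¹.
a = 3.700×10⁷ m = 37004 km.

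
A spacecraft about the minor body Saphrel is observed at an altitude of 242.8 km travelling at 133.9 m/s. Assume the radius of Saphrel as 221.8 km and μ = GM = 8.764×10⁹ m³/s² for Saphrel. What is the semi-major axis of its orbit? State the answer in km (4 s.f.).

r = 221.8 + 242.8 = 464.60 km = 4.646×10⁵ m.
Vis-viva rearranged: 1/a = 2/r − v²/μ = 4.305×10⁻⁶ − 2.046×10⁻⁶ = 2.259×10⁻⁶ m⁻¹.
a = 4.427×10⁵ m = 442.67 km.

a ≈ 442.7 km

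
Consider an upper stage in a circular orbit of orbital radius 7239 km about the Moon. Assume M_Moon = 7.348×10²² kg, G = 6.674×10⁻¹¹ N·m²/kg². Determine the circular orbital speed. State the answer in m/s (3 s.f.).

v ≈ 823 m/s

μ = GM = 6.674×10⁻¹¹ × 7.348×10²² = 4.904×10¹² m³/s².
r = 7239 km = 7.239×10⁶ m.
For a circular orbit v = √(μ/r) = √(4.904×10¹² / 7.239×10⁶) = √(6.774×10⁵) = 823.1 m/s.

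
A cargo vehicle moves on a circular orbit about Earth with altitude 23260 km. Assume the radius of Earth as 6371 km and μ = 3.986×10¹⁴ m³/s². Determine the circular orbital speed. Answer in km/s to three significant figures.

r = 6371 + 23260 = 29631 km = 2.9631×10⁷ m.
For a circular orbit v = √(μ/r) = √(3.986×10¹⁴ / 2.963×10⁷) = √(1.345×10⁷) = 3668 m/s.
That is 3.668 km/s.

v ≈ 3.67 km/s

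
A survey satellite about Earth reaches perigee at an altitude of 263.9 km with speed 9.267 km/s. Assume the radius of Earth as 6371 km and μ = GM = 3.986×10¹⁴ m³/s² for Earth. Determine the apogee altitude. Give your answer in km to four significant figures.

apogee altitude ≈ 10250 km

r_p = 6371 + 263.9 = 6634.9 km = 6.635×10⁶ m.
Specific energy ε = v²/2 − μ/r = -1.714×10⁷ J/kg, so a = −μ/(2ε) = 1.163×10⁷ m.
The apsides satisfy r_p + r_a = 2a, so the apogee radius is 2a − r_p = 1.662×10⁷ m = 16624 km.
Apogee altitude = 16624 − 6371 = 10253 km.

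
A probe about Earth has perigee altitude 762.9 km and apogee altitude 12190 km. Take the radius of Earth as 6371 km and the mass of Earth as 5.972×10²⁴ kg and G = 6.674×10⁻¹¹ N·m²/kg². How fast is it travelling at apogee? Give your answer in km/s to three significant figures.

μ = GM = 6.674×10⁻¹¹ × 5.972×10²⁴ = 3.986×10¹⁴ m³/s².
r_p = 6371 + 762.9 = 7133.9 km = 7.1339×10⁶ m.
r_a = 6371 + 12190 = 18561 km = 1.8561×10⁷ m.
Semi-major axis a = (r_p + r_a)/2 = 12847 km = 1.285×10⁷ m.
Vis-viva: v² = μ(2/r − 1/a) = 3.986×10¹⁴ × (1.078×10⁻⁷ − 7.784×10⁻⁸) = 1.192×10⁷ m²/s².
v = 3453 m/s = 3.453 km/s.

v ≈ 3.45 km/s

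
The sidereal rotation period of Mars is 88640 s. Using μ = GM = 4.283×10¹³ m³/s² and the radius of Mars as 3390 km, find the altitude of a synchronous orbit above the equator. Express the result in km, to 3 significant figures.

h_sync ≈ 17000 km

A synchronous orbit has period T, so by Kepler's third law a = (μT²/4π²)^(1/3).
μT²/4π² = 4.283×10¹³ × (8.864×10⁴)² / 39.48 = 8.524×10²¹ m³.
a = 2.043×10⁷ m = 20428 km.
Altitude h = a − R = 20428 − 3390 = 17038 km.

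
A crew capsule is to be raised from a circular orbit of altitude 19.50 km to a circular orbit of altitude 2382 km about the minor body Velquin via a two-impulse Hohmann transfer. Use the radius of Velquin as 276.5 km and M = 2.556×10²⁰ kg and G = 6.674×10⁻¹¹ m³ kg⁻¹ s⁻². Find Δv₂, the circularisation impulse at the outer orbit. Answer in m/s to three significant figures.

μ = GM = 6.674×10⁻¹¹ × 2.556×10²⁰ = 1.706×10¹⁰ m³/s².
r₁ = 276.5 + 19.50 = 296.00 km = 2.9600×10⁵ m.
r₂ = 276.5 + 2382 = 2658.5 km = 2.6585×10⁶ m.
Transfer ellipse a_t = (r₁ + r₂)/2 = 1.477×10⁶ m.
At r₁: circular v_c1 = √(μ/r₁) = 240.1 m/s; transfer-periapsis v_p = √[μ(2/r₁ − 1/a_t)] = 322.0 m/s.
At r₂: circular v_c2 = √(μ/r₂) = 80.10 m/s; transfer-apoapsis v_a = √[μ(2/r₂ − 1/a_t)] = 35.86 m/s.
Δv₂ = v_c2 − v_a = 44.25 m/s.

Δv ≈ 44.2 m/s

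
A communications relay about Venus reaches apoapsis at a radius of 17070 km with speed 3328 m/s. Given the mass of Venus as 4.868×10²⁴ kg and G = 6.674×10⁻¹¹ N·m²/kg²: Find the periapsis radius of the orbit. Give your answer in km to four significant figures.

periapsis radius ≈ 7005 km

μ = GM = 6.674×10⁻¹¹ × 4.868×10²⁴ = 3.249×10¹⁴ m³/s².
r_a = 1.707×10⁷ m.
Specific energy ε = v²/2 − μ/r = -1.350×10⁷ J/kg, so a = −μ/(2ε) = 1.204×10⁷ m.
The apsides satisfy r_p + r_a = 2a, so the periapsis radius is 2a − r_a = 7.005×10⁶ m = 7004.8 km.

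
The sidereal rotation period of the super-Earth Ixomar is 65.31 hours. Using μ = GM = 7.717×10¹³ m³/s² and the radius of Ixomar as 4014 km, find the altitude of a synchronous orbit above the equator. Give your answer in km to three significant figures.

T = 65.31 hours = 2.351×10⁵ s.
A synchronous orbit has period T, so by Kepler's third law a = (μT²/4π²)^(1/3).
μT²/4π² = 7.717×10¹³ × (2.351×10⁵)² / 39.48 = 1.081×10²³ m³.
a = 4.763×10⁷ m = 47630 km.
Altitude h = a − R = 47630 − 4014 = 43616 km.

h_sync ≈ 43600 km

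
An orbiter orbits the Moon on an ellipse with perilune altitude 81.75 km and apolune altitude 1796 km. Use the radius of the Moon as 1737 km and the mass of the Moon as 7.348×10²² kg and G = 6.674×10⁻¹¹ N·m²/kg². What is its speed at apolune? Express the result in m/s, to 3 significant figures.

μ = GM = 6.674×10⁻¹¹ × 7.348×10²² = 4.904×10¹² m³/s².
r_p = 1737 + 81.75 = 1818.8 km = 1.8188×10⁶ m.
r_a = 1737 + 1796 = 3533.0 km = 3.5330×10⁶ m.
Semi-major axis a = (r_p + r_a)/2 = 2675.9 km = 2.676×10⁶ m.
Vis-viva: v² = μ(2/r − 1/a) = 4.904×10¹² × (5.661×10⁻⁷ − 3.737×10⁻⁷) = 9.435×10⁵ m²/s².
v = 971.3 m/s.

v ≈ 971 m/s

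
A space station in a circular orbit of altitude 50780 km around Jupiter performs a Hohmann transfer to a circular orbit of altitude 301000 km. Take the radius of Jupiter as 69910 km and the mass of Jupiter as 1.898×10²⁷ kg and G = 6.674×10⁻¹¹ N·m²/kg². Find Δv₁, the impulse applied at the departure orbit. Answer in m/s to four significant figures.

Δv ≈ 7400 m/s

μ = GM = 6.674×10⁻¹¹ × 1.898×10²⁷ = 1.267×10¹⁷ m³/s².
r₁ = 69910 + 50780 = 120690 km = 1.2069×10⁸ m.
r₂ = 69910 + 301000 = 370910 km = 3.7091×10⁸ m.
Transfer ellipse a_t = (r₁ + r₂)/2 = 2.458×10⁸ m.
At r₁: circular v_c1 = √(μ/r₁) = 32400 m/s; transfer-perijove v_p = √[μ(2/r₁ − 1/a_t)] = 39800 m/s.
Δv₁ = v_p − v_c1 = 7400 m/s.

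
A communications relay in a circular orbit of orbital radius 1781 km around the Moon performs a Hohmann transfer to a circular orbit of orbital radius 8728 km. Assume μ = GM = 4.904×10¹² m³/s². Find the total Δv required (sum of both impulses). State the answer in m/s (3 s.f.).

Δv_total ≈ 792 m/s

r₁ = 1781 km = 1.781×10⁶ m.
r₂ = 8728 km = 8.728×10⁶ m.
Transfer ellipse a_t = (r₁ + r₂)/2 = 5.254×10⁶ m.
At r₁: circular v_c1 = √(μ/r₁) = 1659 m/s; transfer-perilune v_p = √[μ(2/r₁ − 1/a_t)] = 2139 m/s.
Δv₁ = v_p − v_c1 = 479.3 m/s.
At r₂: circular v_c2 = √(μ/r₂) = 749.6 m/s; transfer-apolune v_a = √[μ(2/r₂ − 1/a_t)] = 436.4 m/s.
Δv₂ = v_c2 − v_a = 313.2 m/s.
Total Δv = Δv₁ + Δv₂ = 792.4 m/s.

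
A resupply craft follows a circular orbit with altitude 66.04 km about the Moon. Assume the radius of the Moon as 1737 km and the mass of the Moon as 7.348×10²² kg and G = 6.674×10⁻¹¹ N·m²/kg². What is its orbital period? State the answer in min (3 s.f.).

μ = GM = 6.674×10⁻¹¹ × 7.348×10²² = 4.904×10¹² m³/s².
r = 1737 + 66.04 = 1803.0 km = 1.8030×10⁶ m.
Kepler's third law: T = 2π√(r³/μ) = 2π√((1.803×10⁶)³ / 4.904×10¹²).
r³/μ = 1.195×10⁶ s², so T = 2π × 1.093×10³ = 6.869×10³ s.
Converting: 6.869×10³ s ÷ 60.00 = 114.5 min.

T ≈ 114 min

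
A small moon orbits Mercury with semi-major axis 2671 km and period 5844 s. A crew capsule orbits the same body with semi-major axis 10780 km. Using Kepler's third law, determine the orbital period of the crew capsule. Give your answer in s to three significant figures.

Kepler's third law: T² ∝ a³, so T₂ = T₁ (a₂/a₁)^(3/2).
a₂/a₁ = 4.036, (a₂/a₁)^(3/2) = 8.108.
T₂ = 5844 × 8.108 = 47380 s.

T₂ ≈ 47400 s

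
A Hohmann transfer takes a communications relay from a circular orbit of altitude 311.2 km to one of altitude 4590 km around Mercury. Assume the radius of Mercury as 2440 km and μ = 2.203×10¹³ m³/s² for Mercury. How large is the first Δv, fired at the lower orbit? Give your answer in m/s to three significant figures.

Δv ≈ 563 m/s

r₁ = 2440 + 311.2 = 2751.2 km = 2.7512×10⁶ m.
r₂ = 2440 + 4590 = 7030.0 km = 7.0300×10⁶ m.
Transfer ellipse a_t = (r₁ + r₂)/2 = 4.891×10⁶ m.
At r₁: circular v_c1 = √(μ/r₁) = 2830 m/s; transfer-periherm v_p = √[μ(2/r₁ − 1/a_t)] = 3393 m/s.
Δv₁ = v_p − v_c1 = 562.9 m/s.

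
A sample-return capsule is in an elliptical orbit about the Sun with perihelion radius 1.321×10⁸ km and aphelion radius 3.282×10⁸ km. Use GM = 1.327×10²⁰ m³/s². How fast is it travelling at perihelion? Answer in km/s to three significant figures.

v ≈ 37.8 km/s

Semi-major axis a = (r_p + r_a)/2 = 2.3015×10⁸ km = 2.302×10¹¹ m.
Vis-viva: v² = μ(2/r − 1/a) = 1.327×10²⁰ × (1.514×10⁻¹¹ − 4.345×10⁻¹²) = 1.433×10⁹ m²/s².
v = 37850 m/s = 37.85 km/s.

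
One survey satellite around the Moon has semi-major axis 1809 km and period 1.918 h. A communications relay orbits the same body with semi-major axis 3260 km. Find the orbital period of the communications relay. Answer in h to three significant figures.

T₂ ≈ 4.64 h

Kepler's third law: T² ∝ a³, so T₂ = T₁ (a₂/a₁)^(3/2).
a₂/a₁ = 1.802, (a₂/a₁)^(3/2) = 2.419.
T₂ = 1.918 × 2.419 = 4.640 h.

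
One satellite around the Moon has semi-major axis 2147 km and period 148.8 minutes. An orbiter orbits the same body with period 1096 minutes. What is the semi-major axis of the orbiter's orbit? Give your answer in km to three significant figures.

a₂ ≈ 8130 km

Kepler's third law: a³ ∝ T², so a₂ = a₁ (T₂/T₁)^(2/3).
T₂/T₁ = 7.366, (T₂/T₁)^(2/3) = 3.786.
a₂ = 2147 × 3.786 = 8128 km.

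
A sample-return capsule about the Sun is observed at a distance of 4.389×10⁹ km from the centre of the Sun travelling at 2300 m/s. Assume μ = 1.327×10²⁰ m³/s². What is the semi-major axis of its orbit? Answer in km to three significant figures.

r = 4.389×10¹² m.
Vis-viva rearranged: 1/a = 2/r − v²/μ = 4.557×10⁻¹³ − 3.986×10⁻¹⁴ = 4.158×10⁻¹³ m⁻¹.
a = 2.405×10¹² m = 2.4049×10⁹ km.

a ≈ 2.40×10⁹ km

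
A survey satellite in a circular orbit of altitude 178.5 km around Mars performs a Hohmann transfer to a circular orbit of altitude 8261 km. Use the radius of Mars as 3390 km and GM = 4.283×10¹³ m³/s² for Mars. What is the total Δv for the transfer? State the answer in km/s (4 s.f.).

Δv_total ≈ 1.427 km/s

r₁ = 3390 + 178.5 = 3568.5 km = 3.5685×10⁶ m.
r₂ = 3390 + 8261 = 11651 km = 1.1651×10⁷ m.
Transfer ellipse a_t = (r₁ + r₂)/2 = 7.610×10⁶ m.
At r₁: circular v_c1 = √(μ/r₁) = 3464 m/s; transfer-periapsis v_p = √[μ(2/r₁ − 1/a_t)] = 4287 m/s.
Δv₁ = v_p − v_c1 = 822.3 m/s.
At r₂: circular v_c2 = √(μ/r₂) = 1917 m/s; transfer-apoapsis v_a = √[μ(2/r₂ − 1/a_t)] = 1313 m/s.
Δv₂ = v_c2 − v_a = 604.4 m/s.
Total Δv = Δv₁ + Δv₂ = 1427 m/s = 1.427 km/s.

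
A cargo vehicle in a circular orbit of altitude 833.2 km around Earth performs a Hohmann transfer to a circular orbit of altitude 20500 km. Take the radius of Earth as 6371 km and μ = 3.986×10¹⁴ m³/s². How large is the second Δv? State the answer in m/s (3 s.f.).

r₁ = 6371 + 833.2 = 7204.2 km = 7.2042×10⁶ m.
r₂ = 6371 + 20500 = 26871 km = 2.6871×10⁷ m.
Transfer ellipse a_t = (r₁ + r₂)/2 = 1.704×10⁷ m.
At r₁: circular v_c1 = √(μ/r₁) = 7438 m/s; transfer-perigee v_p = √[μ(2/r₁ − 1/a_t)] = 9341 m/s.
At r₂: circular v_c2 = √(μ/r₂) = 3851 m/s; transfer-apogee v_a = √[μ(2/r₂ − 1/a_t)] = 2504 m/s.
Δv₂ = v_c2 − v_a = 1347 m/s.

Δv ≈ 1350 m/s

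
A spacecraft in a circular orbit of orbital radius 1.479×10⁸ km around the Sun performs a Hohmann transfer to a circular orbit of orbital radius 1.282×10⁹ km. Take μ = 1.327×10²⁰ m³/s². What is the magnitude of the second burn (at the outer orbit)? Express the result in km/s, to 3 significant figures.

Δv ≈ 5.55 km/s

r₁ = 1.479×10⁸ km = 1.479×10¹¹ m.
r₂ = 1.282×10⁹ km = 1.282×10¹² m.
Transfer ellipse a_t = (r₁ + r₂)/2 = 7.150×10¹¹ m.
At r₁: circular v_c1 = √(μ/r₁) = 29950 m/s; transfer-perihelion v_p = √[μ(2/r₁ − 1/a_t)] = 40110 m/s.
At r₂: circular v_c2 = √(μ/r₂) = 10170 m/s; transfer-aphelion v_a = √[μ(2/r₂ − 1/a_t)] = 4627 m/s.
Δv₂ = v_c2 − v_a = 5547 m/s.
= 5.547 km/s.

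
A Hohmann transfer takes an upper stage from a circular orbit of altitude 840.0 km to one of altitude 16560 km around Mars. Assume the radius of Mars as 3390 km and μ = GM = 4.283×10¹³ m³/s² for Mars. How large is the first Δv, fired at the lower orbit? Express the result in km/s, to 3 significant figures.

Δv ≈ 0.906 km/s

r₁ = 3390 + 840.0 = 4230.0 km = 4.2300×10⁶ m.
r₂ = 3390 + 16560 = 19950 km = 1.9950×10⁷ m.
Transfer ellipse a_t = (r₁ + r₂)/2 = 1.209×10⁷ m.
At r₁: circular v_c1 = √(μ/r₁) = 3182 m/s; transfer-periapsis v_p = √[μ(2/r₁ − 1/a_t)] = 4088 m/s.
Δv₁ = v_p − v_c1 = 905.5 m/s.
= 0.9055 km/s.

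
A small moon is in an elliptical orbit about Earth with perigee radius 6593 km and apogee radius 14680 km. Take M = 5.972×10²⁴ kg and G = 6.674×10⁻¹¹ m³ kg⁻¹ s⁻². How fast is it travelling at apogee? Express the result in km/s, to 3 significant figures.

μ = GM = 6.674×10⁻¹¹ × 5.972×10²⁴ = 3.986×10¹⁴ m³/s².
Semi-major axis a = (r_p + r_a)/2 = 10636 km = 1.064×10⁷ m.
Vis-viva: v² = μ(2/r − 1/a) = 3.986×10¹⁴ × (1.362×10⁻⁷ − 9.402×10⁻⁸) = 1.683×10⁷ m²/s².
v = 4102 m/s = 4.102 km/s.

v ≈ 4.10 km/s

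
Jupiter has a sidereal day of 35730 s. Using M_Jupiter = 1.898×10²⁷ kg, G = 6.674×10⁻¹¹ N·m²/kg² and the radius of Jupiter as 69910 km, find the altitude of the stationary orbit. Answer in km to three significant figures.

h_sync ≈ 90100 km

μ = GM = 6.674×10⁻¹¹ × 1.898×10²⁷ = 1.267×10¹⁷ m³/s².
A synchronous orbit has period T, so by Kepler's third law a = (μT²/4π²)^(1/3).
μT²/4π² = 1.267×10¹⁷ × (3.573×10⁴)² / 39.48 = 4.096×10²⁴ m³.
a = 1.600×10⁸ m = 1.6000×10⁵ km.
Altitude h = a − R = 1.6000×10⁵ − 69910 = 90094 km.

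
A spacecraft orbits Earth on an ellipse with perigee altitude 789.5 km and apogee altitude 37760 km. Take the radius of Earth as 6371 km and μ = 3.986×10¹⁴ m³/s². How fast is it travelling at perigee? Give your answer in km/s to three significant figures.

r_p = 6371 + 789.5 = 7160.5 km = 7.1605×10⁶ m.
r_a = 6371 + 37760 = 44131 km = 4.4131×10⁷ m.
Semi-major axis a = (r_p + r_a)/2 = 25646 km = 2.565×10⁷ m.
Vis-viva: v² = μ(2/r − 1/a) = 3.986×10¹⁴ × (2.793×10⁻⁷ − 3.899×10⁻⁸) = 9.579×10⁷ m²/s².
v = 9787 m/s = 9.787 km/s.

v ≈ 9.79 km/s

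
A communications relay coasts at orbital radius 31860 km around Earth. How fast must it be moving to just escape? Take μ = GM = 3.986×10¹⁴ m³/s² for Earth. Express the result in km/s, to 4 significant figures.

r = 31860 km = 3.186×10⁷ m.
Escape speed v_esc = √(2μ/r) = √(2 × 3.986×10¹⁴ / 3.186×10⁷) = √(2.502×10⁷) = 5002 m/s.
= 5.002 km/s.

v_esc ≈ 5.002 km/s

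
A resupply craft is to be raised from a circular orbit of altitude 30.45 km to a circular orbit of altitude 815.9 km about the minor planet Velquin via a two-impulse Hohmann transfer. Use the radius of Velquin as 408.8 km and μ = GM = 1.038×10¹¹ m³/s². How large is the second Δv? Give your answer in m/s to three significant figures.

Δv ≈ 79.6 m/s

r₁ = 408.8 + 30.45 = 439.25 km = 4.3925×10⁵ m.
r₂ = 408.8 + 815.9 = 1224.7 km = 1.2247×10⁶ m.
Transfer ellipse a_t = (r₁ + r₂)/2 = 8.320×10⁵ m.
At r₁: circular v_c1 = √(μ/r₁) = 486.1 m/s; transfer-periapsis v_p = √[μ(2/r₁ − 1/a_t)] = 589.8 m/s.
At r₂: circular v_c2 = √(μ/r₂) = 291.1 m/s; transfer-apoapsis v_a = √[μ(2/r₂ − 1/a_t)] = 211.5 m/s.
Δv₂ = v_c2 − v_a = 79.59 m/s.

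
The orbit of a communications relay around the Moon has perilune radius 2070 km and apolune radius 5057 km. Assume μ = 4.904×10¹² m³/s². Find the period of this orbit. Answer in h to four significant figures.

T ≈ 5.302 h

Semi-major axis a = (r_p + r_a)/2 = (2070.0 + 5057.0)/2 = 3563.5 km = 3.564×10⁶ m.
By Kepler's third law T = 2π√(a³/μ) = 2π × 3.038×10³ = 1.909×10⁴ s.
= 5.302 h.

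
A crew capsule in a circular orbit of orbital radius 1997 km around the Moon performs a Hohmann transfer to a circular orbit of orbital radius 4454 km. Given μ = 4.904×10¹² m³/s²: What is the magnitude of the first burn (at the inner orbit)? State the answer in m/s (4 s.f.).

r₁ = 1997 km = 1.997×10⁶ m.
r₂ = 4454 km = 4.454×10⁶ m.
Transfer ellipse a_t = (r₁ + r₂)/2 = 3.226×10⁶ m.
At r₁: circular v_c1 = √(μ/r₁) = 1567 m/s; transfer-perilune v_p = √[μ(2/r₁ − 1/a_t)] = 1841 m/s.
Δv₁ = v_p − v_c1 = 274.4 m/s.

Δv ≈ 274.4 m/s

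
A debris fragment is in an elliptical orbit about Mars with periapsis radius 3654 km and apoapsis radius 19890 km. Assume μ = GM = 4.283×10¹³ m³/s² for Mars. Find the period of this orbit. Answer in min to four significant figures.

Semi-major axis a = (r_p + r_a)/2 = (3654.0 + 19890)/2 = 11772 km = 1.177×10⁷ m.
By Kepler's third law T = 2π√(a³/μ) = 2π × 6.172×10³ = 3.878×10⁴ s.
= 646.3 min.

T ≈ 646.3 min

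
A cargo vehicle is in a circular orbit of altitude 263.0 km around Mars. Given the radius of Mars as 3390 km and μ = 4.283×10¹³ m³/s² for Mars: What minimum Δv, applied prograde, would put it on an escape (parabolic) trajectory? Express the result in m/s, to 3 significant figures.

Δv ≈ 1420 m/s

r = 3390 + 263.0 = 3653.0 km = 3.6530×10⁶ m.
Circular speed v_c = √(μ/r) = 3424 m/s.
Escape speed v_esc = √(2μ/r) = √2 × v_c = 4842 m/s.
Δv = v_esc − v_c = 1418 m/s.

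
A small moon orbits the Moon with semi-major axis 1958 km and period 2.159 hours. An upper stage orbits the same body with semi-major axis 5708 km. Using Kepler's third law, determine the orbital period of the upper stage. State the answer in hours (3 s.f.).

T₂ ≈ 10.7 hours

Kepler's third law: T² ∝ a³, so T₂ = T₁ (a₂/a₁)^(3/2).
a₂/a₁ = 2.915, (a₂/a₁)^(3/2) = 4.977.
T₂ = 2.159 × 4.977 = 10.75 hours.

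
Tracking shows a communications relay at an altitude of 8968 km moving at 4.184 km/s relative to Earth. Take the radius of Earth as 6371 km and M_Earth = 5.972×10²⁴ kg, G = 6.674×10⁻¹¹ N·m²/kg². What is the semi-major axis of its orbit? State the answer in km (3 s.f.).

μ = GM = 6.674×10⁻¹¹ × 5.972×10²⁴ = 3.986×10¹⁴ m³/s².
r = 6371 + 8968 = 15339 km = 1.534×10⁷ m.
Vis-viva rearranged: 1/a = 2/r − v²/μ = 1.304×10⁻⁷ − 4.392×10⁻⁸ = 8.647×10⁻⁸ m⁻¹.
a = 1.157×10⁷ m = 11565 km.

a ≈ 11600 km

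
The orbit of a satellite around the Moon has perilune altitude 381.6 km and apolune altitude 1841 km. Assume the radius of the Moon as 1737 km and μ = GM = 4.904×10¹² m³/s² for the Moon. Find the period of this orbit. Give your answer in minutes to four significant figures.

T ≈ 227.3 minutes

r_p = 1737 + 381.6 = 2118.6 km = 2.1186×10⁶ m.
r_a = 1737 + 1841 = 3578.0 km = 3.5780×10⁶ m.
Semi-major axis a = (r_p + r_a)/2 = (2118.6 + 3578.0)/2 = 2848.3 km = 2.848×10⁶ m.
By Kepler's third law T = 2π√(a³/μ) = 2π × 2.171×10³ = 1.364×10⁴ s.
= 227.3 minutes.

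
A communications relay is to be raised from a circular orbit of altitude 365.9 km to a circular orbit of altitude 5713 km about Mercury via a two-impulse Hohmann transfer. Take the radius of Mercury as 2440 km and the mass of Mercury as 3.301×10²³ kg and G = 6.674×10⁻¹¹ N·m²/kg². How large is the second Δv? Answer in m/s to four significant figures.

Δv ≈ 467.5 m/s

μ = GM = 6.674×10⁻¹¹ × 3.301×10²³ = 2.203×10¹³ m³/s².
r₁ = 2440 + 365.9 = 2805.9 km = 2.8059×10⁶ m.
r₂ = 2440 + 5713 = 8153.0 km = 8.1530×10⁶ m.
Transfer ellipse a_t = (r₁ + r₂)/2 = 5.479×10⁶ m.
At r₁: circular v_c1 = √(μ/r₁) = 2802 m/s; transfer-periherm v_p = √[μ(2/r₁ − 1/a_t)] = 3418 m/s.
At r₂: circular v_c2 = √(μ/r₂) = 1644 m/s; transfer-apoherm v_a = √[μ(2/r₂ − 1/a_t)] = 1176 m/s.
Δv₂ = v_c2 − v_a = 467.5 m/s.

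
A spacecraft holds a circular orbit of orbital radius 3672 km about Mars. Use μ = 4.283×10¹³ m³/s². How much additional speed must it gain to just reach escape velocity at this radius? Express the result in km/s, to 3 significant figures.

r = 3672 km = 3.672×10⁶ m.
Circular speed v_c = √(μ/r) = 3415 m/s.
Escape speed v_esc = √(2μ/r) = √2 × v_c = 4830 m/s.
Δv = v_esc − v_c = 1415 m/s = 1.415 km/s.

Δv ≈ 1.41 km/s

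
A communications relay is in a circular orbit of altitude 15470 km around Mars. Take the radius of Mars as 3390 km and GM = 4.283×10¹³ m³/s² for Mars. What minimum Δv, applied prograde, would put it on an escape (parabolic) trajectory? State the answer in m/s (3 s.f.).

Δv ≈ 624 m/s

r = 3390 + 15470 = 18860 km = 1.8860×10⁷ m.
Circular speed v_c = √(μ/r) = 1507 m/s.
Escape speed v_esc = √(2μ/r) = √2 × v_c = 2131 m/s.
Δv = v_esc − v_c = 624.2 m/s.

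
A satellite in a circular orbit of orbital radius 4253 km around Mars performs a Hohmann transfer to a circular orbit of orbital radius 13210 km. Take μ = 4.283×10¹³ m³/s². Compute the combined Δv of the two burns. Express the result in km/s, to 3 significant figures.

Δv_total ≈ 1.27 km/s

r₁ = 4253 km = 4.253×10⁶ m.
r₂ = 13210 km = 1.321×10⁷ m.
Transfer ellipse a_t = (r₁ + r₂)/2 = 8.732×10⁶ m.
At r₁: circular v_c1 = √(μ/r₁) = 3173 m/s; transfer-periapsis v_p = √[μ(2/r₁ − 1/a_t)] = 3903 m/s.
Δv₁ = v_p − v_c1 = 729.9 m/s.
At r₂: circular v_c2 = √(μ/r₂) = 1801 m/s; transfer-apoapsis v_a = √[μ(2/r₂ − 1/a_t)] = 1257 m/s.
Δv₂ = v_c2 − v_a = 543.9 m/s.
Total Δv = Δv₁ + Δv₂ = 1274 m/s = 1.274 km/s.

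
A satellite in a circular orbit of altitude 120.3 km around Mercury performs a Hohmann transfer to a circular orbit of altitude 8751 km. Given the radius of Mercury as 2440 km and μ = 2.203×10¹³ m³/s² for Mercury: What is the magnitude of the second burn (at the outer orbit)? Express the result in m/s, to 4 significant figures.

Δv ≈ 546.9 m/s

r₁ = 2440 + 120.3 = 2560.3 km = 2.5603×10⁶ m.
r₂ = 2440 + 8751 = 11191 km = 1.1191×10⁷ m.
Transfer ellipse a_t = (r₁ + r₂)/2 = 6.876×10⁶ m.
At r₁: circular v_c1 = √(μ/r₁) = 2933 m/s; transfer-periherm v_p = √[μ(2/r₁ − 1/a_t)] = 3742 m/s.
At r₂: circular v_c2 = √(μ/r₂) = 1403 m/s; transfer-apoherm v_a = √[μ(2/r₂ − 1/a_t)] = 856.2 m/s.
Δv₂ = v_c2 − v_a = 546.9 m/s.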